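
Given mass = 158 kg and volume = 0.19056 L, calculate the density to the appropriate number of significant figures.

829 kg/L

density = 158 kg ÷ 0.19056 L = 829.135180521… kg/L.
158 has 3 significant figures; 0.19056 has 5.
Division/multiplication keeps the fewest: 3 significant figures.
Rounded: 829 kg/L.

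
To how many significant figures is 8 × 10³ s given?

8 × 10³: in scientific notation every digit of the coefficient is significant.

1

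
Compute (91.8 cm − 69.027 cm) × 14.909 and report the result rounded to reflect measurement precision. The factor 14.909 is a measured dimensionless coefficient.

3.40 × 10^2 cm

91.8 cm − 69.027 cm = 22.773 cm; the difference is limited to 1 decimal place (3 s.f.).
Carrying full precision, 22.773 × 14.909 = 339.522657 cm; 14.909 has 5 s.f., so the result keeps min(3, 5) = 3 s.f.
Rounded to 3 significant figures: 3.40 × 10^2 cm.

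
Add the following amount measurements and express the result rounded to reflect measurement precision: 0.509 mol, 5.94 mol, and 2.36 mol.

8.81 mol

0.509 mol + 5.94 mol + 2.36 mol = 8.809 mol.
Addition/subtraction keeps the fewest decimal places: 0.509 → 3 decimal places, 5.94 → 2 decimal places, 2.36 → 2 decimal places; limit is 2.
Rounded to 2 decimal places: 8.81 mol.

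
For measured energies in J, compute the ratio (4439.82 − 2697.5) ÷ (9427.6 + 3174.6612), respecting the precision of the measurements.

0.13825

4439.82 − 2697.5 = 1742.32, limited to 1 d.p. → 5 s.f.; 9427.6 + 3174.6612 = 12602.2612, limited to 1 d.p. → 6 s.f.
Carrying full precision, 1742.32 ÷ 12602.2612 = 0.138254553873…; keep min(5, 6) = 5 s.f.
Rounded to 5 significant figures: 0.13825.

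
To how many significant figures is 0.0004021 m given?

0.0004021: leading zeros are not significant; zeros between nonzero digits are significant.

4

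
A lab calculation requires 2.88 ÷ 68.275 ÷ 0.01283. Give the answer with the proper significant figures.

3.29

2.88 ÷ 68.275 ÷ 0.01283 = 3.28779039651…
Multiplication/division keeps the fewest significant figures: 2.88 → 3 s.f., 68.275 → 5 s.f., 0.01283 → 4 s.f.; limit is 3.
Rounded to 3 significant figures: 3.29.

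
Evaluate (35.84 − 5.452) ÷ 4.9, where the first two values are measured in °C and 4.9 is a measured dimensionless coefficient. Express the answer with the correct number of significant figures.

35.84 °C − 5.452 °C = 30.388 °C; the difference is limited to 2 decimal places (4 s.f.).
Carrying full precision, 30.388 ÷ 4.9 = 6.20163265306… °C; 4.9 has 2 s.f., so the result keeps min(4, 2) = 2 s.f.
Rounded to 2 significant figures: 6.2 °C.

6.2 °C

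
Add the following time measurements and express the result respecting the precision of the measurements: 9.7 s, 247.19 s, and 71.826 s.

9.7 s + 247.19 s + 71.826 s = 328.716 s.
Addition/subtraction keeps the fewest decimal places: 9.7 → 1 decimal place, 247.19 → 2 decimal places, 71.826 → 3 decimal places; limit is 1.
Rounded to 1 decimal place: 328.7 s.

328.7 s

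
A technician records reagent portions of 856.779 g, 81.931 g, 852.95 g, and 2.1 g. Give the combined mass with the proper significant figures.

1793.8 g

856.779 g + 81.931 g + 852.95 g + 2.1 g = 1793.760 g.
Addition/subtraction keeps the fewest decimal places: 856.779 → 3 decimal places, 81.931 → 3 decimal places, 852.95 → 2 decimal places, 2.1 → 1 decimal place; limit is 1.
Rounded to 1 decimal place: 1793.8 g.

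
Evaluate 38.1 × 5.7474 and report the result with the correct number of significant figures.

219

38.1 × 5.7474 = 218.97594
Multiplication/division keeps the fewest significant figures: 38.1 → 3 s.f., 5.7474 → 5 s.f.; limit is 3.
Rounded to 3 significant figures: 219.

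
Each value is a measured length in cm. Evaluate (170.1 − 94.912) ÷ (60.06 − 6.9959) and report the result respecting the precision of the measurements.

1.42

170.1 − 94.912 = 75.188, limited to 1 d.p. → 3 s.f.; 60.06 − 6.9959 = 53.0641, limited to 2 d.p. → 4 s.f.
Carrying full precision, 75.188 ÷ 53.0641 = 1.4169278288…; keep min(3, 4) = 3 s.f.
Rounded to 3 significant figures: 1.42.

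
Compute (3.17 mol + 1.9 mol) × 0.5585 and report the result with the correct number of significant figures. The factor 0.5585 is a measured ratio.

3.17 mol + 1.9 mol = 5.07 mol; the sum is limited to 1 decimal place (2 s.f.).
Carrying full precision, 5.07 × 0.5585 = 2.831595 mol; 0.5585 has 4 s.f., so the result keeps min(2, 4) = 2 s.f.
Rounded to 2 significant figures: 2.8 mol.

2.8 mol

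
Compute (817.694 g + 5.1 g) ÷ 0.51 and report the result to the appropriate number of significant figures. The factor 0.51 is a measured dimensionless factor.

1.6 × 10^3 g

817.694 g + 5.1 g = 822.794 g; the sum is limited to 1 decimal place (4 s.f.).
Carrying full precision, 822.794 ÷ 0.51 = 1613.32156863… g; 0.51 has 2 s.f., so the result keeps min(4, 2) = 2 s.f.
Rounded to 2 significant figures: 1.6 × 10^3 g.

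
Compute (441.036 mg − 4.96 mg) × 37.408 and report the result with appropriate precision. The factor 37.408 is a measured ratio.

441.036 mg − 4.96 mg = 436.076 mg; the difference is limited to 2 decimal places (5 s.f.).
Carrying full precision, 436.076 × 37.408 = 16312.731008 mg; 37.408 has 5 s.f., so the result keeps min(5, 5) = 5 s.f.
Rounded to 5 significant figures: 16313 mg.

16313 mg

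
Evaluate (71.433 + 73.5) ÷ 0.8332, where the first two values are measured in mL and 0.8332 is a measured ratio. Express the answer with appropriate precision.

71.433 mL + 73.5 mL = 144.933 mL; the sum is limited to 1 decimal place (4 s.f.).
Carrying full precision, 144.933 ÷ 0.8332 = 173.947431589… mL; 0.8332 has 4 s.f., so the result keeps min(4, 4) = 4 s.f.
Rounded to 4 significant figures: 173.9 mL.

173.9 mL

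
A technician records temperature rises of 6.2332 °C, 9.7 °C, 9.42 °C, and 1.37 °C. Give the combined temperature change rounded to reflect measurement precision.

26.7 °C

6.2332 °C + 9.7 °C + 9.42 °C + 1.37 °C = 26.7232 °C.
Addition/subtraction keeps the fewest decimal places: 6.2332 → 4 decimal places, 9.7 → 1 decimal place, 9.42 → 2 decimal places, 1.37 → 2 decimal places; limit is 1.
Rounded to 1 decimal place: 26.7 °C.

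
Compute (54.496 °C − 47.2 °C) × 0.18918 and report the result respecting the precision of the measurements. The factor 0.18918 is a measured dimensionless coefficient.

54.496 °C − 47.2 °C = 7.296 °C; the difference is limited to 1 decimal place (2 s.f.).
Carrying full precision, 7.296 × 0.18918 = 1.38025728 °C; 0.18918 has 5 s.f., so the result keeps min(2, 5) = 2 s.f.
Rounded to 2 significant figures: 1.4 °C.

1.4 °C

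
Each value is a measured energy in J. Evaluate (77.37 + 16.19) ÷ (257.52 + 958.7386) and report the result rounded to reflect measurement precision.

0.07692

77.37 + 16.19 = 93.56, limited to 2 d.p. → 4 s.f.; 257.52 + 958.7386 = 1216.2586, limited to 2 d.p. → 6 s.f.
Carrying full precision, 93.56 ÷ 1216.2586 = 0.0769244303802…; keep min(4, 6) = 4 s.f.
Rounded to 4 significant figures: 0.07692.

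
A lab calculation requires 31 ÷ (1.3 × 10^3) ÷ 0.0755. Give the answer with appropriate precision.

31 ÷ (1.3 × 10^3) ÷ 0.0755 = 0.3158430973…
Multiplication/division keeps the fewest significant figures: 31 → 2 s.f., 1.3 × 10^3 → 2 s.f., 0.0755 → 3 s.f.; limit is 2.
Rounded to 2 significant figures: 0.32.

0.32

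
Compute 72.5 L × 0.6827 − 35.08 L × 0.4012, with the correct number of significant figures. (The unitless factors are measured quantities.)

72.5 × 0.6827 = 49.49575 → 49.5 L (3 s.f., last digit at the 10^-1 place).
35.08 × 0.4012 = 14.074096 → 14.07 L (4 s.f., last digit at the 10^-2 place).
Difference: 35.421654 L; keep the coarser place, 10^-1.
Result: 35.4 L.

35.4 L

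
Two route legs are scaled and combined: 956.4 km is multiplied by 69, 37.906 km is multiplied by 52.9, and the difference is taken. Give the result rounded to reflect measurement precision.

6.4 × 10^4 km

956.4 × 69 = 65991.6 → 6.6 × 10^4 km (2 s.f., last digit at the 10^3 place).
37.906 × 52.9 = 2005.2274 → 2.01 × 10^3 km (3 s.f., last digit at the 10^1 place).
Difference: 63986.3726 km; keep the coarser place, 10^3.
Result: 6.4 × 10^4 km.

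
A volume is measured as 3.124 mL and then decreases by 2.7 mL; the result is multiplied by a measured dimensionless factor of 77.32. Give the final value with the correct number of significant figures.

3 × 10^1 mL

3.124 mL − 2.7 mL = 0.424 mL; the difference is limited to 1 decimal place (1 s.f.).
Carrying full precision, 0.424 × 77.32 = 32.78368 mL; 77.32 has 4 s.f., so the result keeps min(1, 4) = 1 s.f.
Rounded to 1 significant figure: 3 × 10^1 mL.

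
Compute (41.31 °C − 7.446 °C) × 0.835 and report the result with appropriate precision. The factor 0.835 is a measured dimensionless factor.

41.31 °C − 7.446 °C = 33.864 °C; the difference is limited to 2 decimal places (4 s.f.).
Carrying full precision, 33.864 × 0.835 = 28.27644 °C; 0.835 has 3 s.f., so the result keeps min(4, 3) = 3 s.f.
Rounded to 3 significant figures: 28.3 °C.

28.3 °C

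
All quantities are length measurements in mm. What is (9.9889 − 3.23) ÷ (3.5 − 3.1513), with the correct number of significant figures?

2 × 10^1

9.9889 − 3.23 = 6.7589, limited to 2 d.p. → 3 s.f.; 3.5 − 3.1513 = 0.3487, limited to 1 d.p. → 1 s.f.
Carrying full precision, 6.7589 ÷ 0.3487 = 19.3831373674…; keep min(3, 1) = 1 s.f.
Rounded to 1 significant figure: 2 × 10^1.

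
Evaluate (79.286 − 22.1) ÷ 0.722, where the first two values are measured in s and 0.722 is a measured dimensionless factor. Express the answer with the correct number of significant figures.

79.286 s − 22.1 s = 57.186 s; the difference is limited to 1 decimal place (3 s.f.).
Carrying full precision, 57.186 ÷ 0.722 = 79.2049861496… s; 0.722 has 3 s.f., so the result keeps min(3, 3) = 3 s.f.
Rounded to 3 significant figures: 79.2 s.

79.2 s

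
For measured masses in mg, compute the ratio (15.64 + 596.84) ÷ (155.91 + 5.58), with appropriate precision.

15.64 + 596.84 = 612.48, limited to 2 d.p. → 5 s.f.; 155.91 + 5.58 = 161.49, limited to 2 d.p. → 5 s.f.
Carrying full precision, 612.48 ÷ 161.49 = 3.79268066134…; keep min(5, 5) = 5 s.f.
Rounded to 5 significant figures: 3.7927.

3.7927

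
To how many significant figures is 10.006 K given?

5

10.006: zeros between nonzero digits are significant.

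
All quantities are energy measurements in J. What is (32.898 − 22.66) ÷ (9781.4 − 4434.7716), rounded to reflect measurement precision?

0.001915

32.898 − 22.66 = 10.238, limited to 2 d.p. → 4 s.f.; 9781.4 − 4434.7716 = 5346.6284, limited to 1 d.p. → 5 s.f.
Carrying full precision, 10.238 ÷ 5346.6284 = 0.00191485161004…; keep min(4, 5) = 4 s.f.
Rounded to 4 significant figures: 0.001915.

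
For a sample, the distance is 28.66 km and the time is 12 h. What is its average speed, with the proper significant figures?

average speed = 28.66 km ÷ 12 h = 2.38833333333… km/h.
28.66 has 4 significant figures; 12 has 2.
Division/multiplication keeps the fewest: 2 significant figures.
Rounded: 2.4 km/h.

2.4 km/h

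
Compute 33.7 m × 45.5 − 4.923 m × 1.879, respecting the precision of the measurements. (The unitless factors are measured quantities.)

1.52 × 10^3 m

33.7 × 45.5 = 1533.35 → 1.53 × 10^3 m (3 s.f., last digit at the 10^1 place).
4.923 × 1.879 = 9.250317 → 9.250 m (4 s.f., last digit at the 10^-3 place).
Difference: 1524.099683 m; keep the coarser place, 10^1.
Result: 1.52 × 10^3 m.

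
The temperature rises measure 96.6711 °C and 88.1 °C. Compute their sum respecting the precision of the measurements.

96.6711 °C + 88.1 °C = 184.7711 °C.
Addition/subtraction keeps the fewest decimal places: 96.6711 → 4 decimal places, 88.1 → 1 decimal place; limit is 1.
Rounded to 1 decimal place: 184.8 °C.

184.8 °C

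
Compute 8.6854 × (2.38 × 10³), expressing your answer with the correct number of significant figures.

2.07 × 10⁴

8.6854 × (2.38 × 10³) = 20671.252
Multiplication/division keeps the fewest significant figures: 8.6854 → 5 s.f., 2.38 × 10³ → 3 s.f.; limit is 3.
Rounded to 3 significant figures: 2.07 × 10⁴.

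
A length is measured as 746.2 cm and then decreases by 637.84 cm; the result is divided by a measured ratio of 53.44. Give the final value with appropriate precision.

2.028 cm

746.2 cm − 637.84 cm = 108.36 cm; the difference is limited to 1 decimal place (4 s.f.).
Carrying full precision, 108.36 ÷ 53.44 = 2.02769461078… cm; 53.44 has 4 s.f., so the result keeps min(4, 4) = 4 s.f.
Rounded to 4 significant figures: 2.028 cm.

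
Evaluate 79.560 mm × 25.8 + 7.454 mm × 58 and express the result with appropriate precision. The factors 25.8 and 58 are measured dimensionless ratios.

79.560 × 25.8 = 2052.648 → 2.05 × 10³ mm (3 s.f., last digit at the 10^1 place).
7.454 × 58 = 432.332 → 4.3 × 10² mm (2 s.f., last digit at the 10^1 place).
Sum: 2484.98 mm; keep the coarser place, 10^1.
Result: 2.48 × 10³ mm.

2.48 × 10³ mm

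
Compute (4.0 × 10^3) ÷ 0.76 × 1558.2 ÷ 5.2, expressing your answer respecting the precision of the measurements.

1.6 × 10^6

(4.0 × 10^3) ÷ 0.76 × 1558.2 ÷ 5.2 = 1577125.50607…
Multiplication/division keeps the fewest significant figures: 4.0 × 10^3 → 2 s.f., 0.76 → 2 s.f., 1558.2 → 5 s.f., 5.2 → 2 s.f.; limit is 2.
Rounded to 2 significant figures: 1.6 × 10^6.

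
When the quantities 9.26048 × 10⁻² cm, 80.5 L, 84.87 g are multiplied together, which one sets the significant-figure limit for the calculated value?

80.5 L

9.26048 × 10⁻² cm → 6 s.f.; 80.5 L → 3 s.f.; 84.87 g → 4 s.f.
The fewest is 3 significant figures, from 80.5 L.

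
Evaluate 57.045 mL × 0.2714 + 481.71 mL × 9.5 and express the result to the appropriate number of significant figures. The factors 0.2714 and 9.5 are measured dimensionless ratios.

4.6 × 10^3 mL

57.045 × 0.2714 = 15.482013 → 15.48 mL (4 s.f., last digit at the 10^-2 place).
481.71 × 9.5 = 4576.245 → 4.6 × 10^3 mL (2 s.f., last digit at the 10^2 place).
Sum: 4591.727013 mL; keep the coarser place, 10^2.
Result: 4.6 × 10^3 mL.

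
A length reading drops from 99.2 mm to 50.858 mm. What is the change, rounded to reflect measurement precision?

48.3 mm

99.2 mm − 50.858 mm = 48.342 mm.
Addition/subtraction keeps the fewest decimal places: 99.2 → 1 decimal place, 50.858 → 3 decimal places; limit is 1.
Rounded to 1 decimal place: 48.3 mm.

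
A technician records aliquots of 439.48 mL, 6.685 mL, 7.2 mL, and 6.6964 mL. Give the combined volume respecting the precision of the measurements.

460.1 mL

439.48 mL + 6.685 mL + 7.2 mL + 6.6964 mL = 460.0614 mL.
Addition/subtraction keeps the fewest decimal places: 439.48 → 2 decimal places, 6.685 → 3 decimal places, 7.2 → 1 decimal place, 6.6964 → 4 decimal places; limit is 1.
Rounded to 1 decimal place: 460.1 mL.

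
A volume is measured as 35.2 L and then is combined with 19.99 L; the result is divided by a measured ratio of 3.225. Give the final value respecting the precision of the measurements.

17.1 L

35.2 L + 19.99 L = 55.19 L; the sum is limited to 1 decimal place (3 s.f.).
Carrying full precision, 55.19 ÷ 3.225 = 17.1131782946… L; 3.225 has 4 s.f., so the result keeps min(3, 4) = 3 s.f.
Rounded to 3 significant figures: 17.1 L.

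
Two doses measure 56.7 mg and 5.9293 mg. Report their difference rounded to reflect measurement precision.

56.7 mg − 5.9293 mg = 50.7707 mg.
Addition/subtraction keeps the fewest decimal places: 56.7 → 1 decimal place, 5.9293 → 4 decimal places; limit is 1.
Rounded to 1 decimal place: 50.8 mg.

50.8 mg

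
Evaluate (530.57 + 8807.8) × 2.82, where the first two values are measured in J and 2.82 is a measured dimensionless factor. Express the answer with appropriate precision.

530.57 J + 8807.8 J = 9338.37 J; the sum is limited to 1 decimal place (5 s.f.).
Carrying full precision, 9338.37 × 2.82 = 26334.2034 J; 2.82 has 3 s.f., so the result keeps min(5, 3) = 3 s.f.
Rounded to 3 significant figures: 2.63 × 10⁴ J.

2.63 × 10⁴ J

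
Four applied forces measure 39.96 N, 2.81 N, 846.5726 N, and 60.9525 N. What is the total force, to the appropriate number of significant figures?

950.30 N

39.96 N + 2.81 N + 846.5726 N + 60.9525 N = 950.2951 N.
Addition/subtraction keeps the fewest decimal places: 39.96 → 2 decimal places, 2.81 → 2 decimal places, 846.5726 → 4 decimal places, 60.9525 → 4 decimal places; limit is 2.
Rounded to 2 decimal places: 950.30 N.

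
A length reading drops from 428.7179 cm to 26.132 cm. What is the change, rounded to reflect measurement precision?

4.02586 × 10² cm

428.7179 cm − 26.132 cm = 402.5859 cm.
Addition/subtraction keeps the fewest decimal places: 428.7179 → 4 decimal places, 26.132 → 3 decimal places; limit is 3.
Rounded to 3 decimal places: 4.02586 × 10² cm.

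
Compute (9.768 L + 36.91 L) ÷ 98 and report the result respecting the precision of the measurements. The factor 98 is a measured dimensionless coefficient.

9.768 L + 36.91 L = 46.678 L; the sum is limited to 2 decimal places (4 s.f.).
Carrying full precision, 46.678 ÷ 98 = 0.476306122449… L; 98 has 2 s.f., so the result keeps min(4, 2) = 2 s.f.
Rounded to 2 significant figures: 4.8 × 10^-1 L.

4.8 × 10^-1 L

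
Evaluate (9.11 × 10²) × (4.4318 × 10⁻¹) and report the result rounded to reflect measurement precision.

404

(9.11 × 10²) × (4.4318 × 10⁻¹) = 403.73698
Multiplication/division keeps the fewest significant figures: 9.11 × 10² → 3 s.f., 4.4318 × 10⁻¹ → 5 s.f.; limit is 3.
Rounded to 3 significant figures: 404.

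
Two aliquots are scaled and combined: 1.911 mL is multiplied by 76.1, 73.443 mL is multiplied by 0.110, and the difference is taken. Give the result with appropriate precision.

137 mL

1.911 × 76.1 = 145.4271 → 145 mL (3 s.f., last digit at the 10^0 place).
73.443 × 0.110 = 8.07873 → 8.08 mL (3 s.f., last digit at the 10^-2 place).
Difference: 137.34837 mL; keep the coarser place, 10^0.
Result: 137 mL.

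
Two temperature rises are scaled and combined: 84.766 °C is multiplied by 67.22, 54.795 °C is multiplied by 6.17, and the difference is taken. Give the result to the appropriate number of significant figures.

84.766 × 67.22 = 5697.97052 → 5698 °C (4 s.f., last digit at the 10^0 place).
54.795 × 6.17 = 338.08515 → 3.38 × 10² °C (3 s.f., last digit at the 10^0 place).
Difference: 5359.88537 °C; keep the coarser place, 10^0.
Result: 5360. °C.

5360. °C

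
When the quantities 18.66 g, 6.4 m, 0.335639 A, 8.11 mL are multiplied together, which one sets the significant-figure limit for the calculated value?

18.66 g → 4 s.f.; 6.4 m → 2 s.f.; 0.335639 A → 6 s.f.; 8.11 mL → 3 s.f.
The fewest is 2 significant figures, from 6.4 m.

6.4 m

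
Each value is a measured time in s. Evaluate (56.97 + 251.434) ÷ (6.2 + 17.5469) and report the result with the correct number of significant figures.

56.97 + 251.434 = 308.404, limited to 2 d.p. → 5 s.f.; 6.2 + 17.5469 = 23.7469, limited to 1 d.p. → 3 s.f.
Carrying full precision, 308.404 ÷ 23.7469 = 12.9871267408…; keep min(5, 3) = 3 s.f.
Rounded to 3 significant figures: 13.0.

13.0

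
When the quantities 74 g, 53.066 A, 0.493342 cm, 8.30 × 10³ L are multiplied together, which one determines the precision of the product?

74 g

74 g → 2 s.f.; 53.066 A → 5 s.f.; 0.493342 cm → 6 s.f.; 8.30 × 10³ L → 3 s.f.
The fewest is 2 significant figures, from 74 g.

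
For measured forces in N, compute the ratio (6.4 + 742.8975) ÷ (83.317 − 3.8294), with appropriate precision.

6.4 + 742.8975 = 749.2975, limited to 1 d.p. → 4 s.f.; 83.317 − 3.8294 = 79.4876, limited to 3 d.p. → 5 s.f.
Carrying full precision, 749.2975 ÷ 79.4876 = 9.42659609801…; keep min(4, 5) = 4 s.f.
Rounded to 4 significant figures: 9.427.

9.427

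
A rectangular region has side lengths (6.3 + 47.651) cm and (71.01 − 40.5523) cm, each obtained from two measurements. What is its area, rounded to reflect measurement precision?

6.3 + 47.651 = 53.951, limited to 1 d.p. → 3 s.f.; 71.01 − 40.5523 = 30.4577, limited to 2 d.p. → 4 s.f.
Carrying full precision, 53.951 × 30.4577 = 1643.2233727; keep min(3, 4) = 3 s.f.
Rounded to 3 significant figures: 1.64 × 10³ cm².

1.64 × 10³ cm²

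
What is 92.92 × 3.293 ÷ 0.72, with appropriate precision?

4.2 × 10^2

92.92 × 3.293 ÷ 0.72 = 424.979944444…
Multiplication/division keeps the fewest significant figures: 92.92 → 4 s.f., 3.293 → 4 s.f., 0.72 → 2 s.f.; limit is 2.
Rounded to 2 significant figures: 4.2 × 10^2.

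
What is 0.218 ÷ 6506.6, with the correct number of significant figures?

3.35 × 10^-5

0.218 ÷ 6506.6 = 0.0000335044416439…
Multiplication/division keeps the fewest significant figures: 0.218 → 3 s.f., 6506.6 → 5 s.f.; limit is 3.
Rounded to 3 significant figures: 3.35 × 10^-5.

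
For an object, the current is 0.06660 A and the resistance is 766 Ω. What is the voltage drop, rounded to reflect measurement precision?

51.0 V

voltage drop = 0.06660 A × 766 Ω = 51.0156 V.
0.06660 has 4 significant figures; 766 has 3.
Division/multiplication keeps the fewest: 3 significant figures.
Rounded: 51.0 V.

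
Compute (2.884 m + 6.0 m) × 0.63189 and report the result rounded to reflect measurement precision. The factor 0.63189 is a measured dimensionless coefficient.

5.6 m

2.884 m + 6.0 m = 8.884 m; the sum is limited to 1 decimal place (2 s.f.).
Carrying full precision, 8.884 × 0.63189 = 5.61371076 m; 0.63189 has 5 s.f., so the result keeps min(2, 5) = 2 s.f.
Rounded to 2 significant figures: 5.6 m.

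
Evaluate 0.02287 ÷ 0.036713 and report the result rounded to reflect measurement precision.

0.02287 ÷ 0.036713 = 0.622940102961…
Multiplication/division keeps the fewest significant figures: 0.02287 → 4 s.f., 0.036713 → 5 s.f.; limit is 4.
Rounded to 4 significant figures: 0.6229.

0.6229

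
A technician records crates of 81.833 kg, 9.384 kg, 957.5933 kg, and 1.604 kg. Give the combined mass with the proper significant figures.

1050.414 kg

81.833 kg + 9.384 kg + 957.5933 kg + 1.604 kg = 1050.4143 kg.
Addition/subtraction keeps the fewest decimal places: 81.833 → 3 decimal places, 9.384 → 3 decimal places, 957.5933 → 4 decimal places, 1.604 → 3 decimal places; limit is 3.
Rounded to 3 decimal places: 1050.414 kg.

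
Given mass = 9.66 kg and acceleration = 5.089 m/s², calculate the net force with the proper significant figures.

49.2 N

net force = 9.66 kg × 5.089 m/s² = 49.15974 N.
9.66 has 3 significant figures; 5.089 has 4.
Division/multiplication keeps the fewest: 3 significant figures.
Rounded: 49.2 N.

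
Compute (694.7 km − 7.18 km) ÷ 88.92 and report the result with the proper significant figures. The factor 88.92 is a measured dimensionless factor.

694.7 km − 7.18 km = 687.52 km; the difference is limited to 1 decimal place (4 s.f.).
Carrying full precision, 687.52 ÷ 88.92 = 7.73189383716… km; 88.92 has 4 s.f., so the result keeps min(4, 4) = 4 s.f.
Rounded to 4 significant figures: 7.732 km.

7.732 km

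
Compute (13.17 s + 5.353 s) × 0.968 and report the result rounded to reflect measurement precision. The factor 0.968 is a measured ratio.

13.17 s + 5.353 s = 18.523 s; the sum is limited to 2 decimal places (4 s.f.).
Carrying full precision, 18.523 × 0.968 = 17.930264 s; 0.968 has 3 s.f., so the result keeps min(4, 3) = 3 s.f.
Rounded to 3 significant figures: 17.9 s.

17.9 s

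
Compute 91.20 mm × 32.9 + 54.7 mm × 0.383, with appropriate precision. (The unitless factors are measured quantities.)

3.02 × 10³ mm

91.20 × 32.9 = 3000.48 → 3.00 × 10³ mm (3 s.f., last digit at the 10^1 place).
54.7 × 0.383 = 20.9501 → 21.0 mm (3 s.f., last digit at the 10^-1 place).
Sum: 3021.4301 mm; keep the coarser place, 10^1.
Result: 3.02 × 10³ mm.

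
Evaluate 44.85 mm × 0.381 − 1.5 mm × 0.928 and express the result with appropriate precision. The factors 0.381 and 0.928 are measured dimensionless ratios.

44.85 × 0.381 = 17.08785 → 17.1 mm (3 s.f., last digit at the 10^-1 place).
1.5 × 0.928 = 1.392 → 1.4 mm (2 s.f., last digit at the 10^-1 place).
Difference: 15.69585 mm; keep the coarser place, 10^-1.
Result: 15.7 mm.

15.7 mm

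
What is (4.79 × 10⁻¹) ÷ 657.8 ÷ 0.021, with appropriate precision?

(4.79 × 10⁻¹) ÷ 657.8 ÷ 0.021 = 0.0346754694581…
Multiplication/division keeps the fewest significant figures: 4.79 × 10⁻¹ → 3 s.f., 657.8 → 4 s.f., 0.021 → 2 s.f.; limit is 2.
Rounded to 2 significant figures: 0.035.

0.035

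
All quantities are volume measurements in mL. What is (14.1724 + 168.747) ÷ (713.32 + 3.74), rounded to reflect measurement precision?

14.1724 + 168.747 = 182.9194, limited to 3 d.p. → 6 s.f.; 713.32 + 3.74 = 717.06, limited to 2 d.p. → 5 s.f.
Carrying full precision, 182.9194 ÷ 717.06 = 0.255096365716…; keep min(6, 5) = 5 s.f.
Rounded to 5 significant figures: 0.25510.

0.25510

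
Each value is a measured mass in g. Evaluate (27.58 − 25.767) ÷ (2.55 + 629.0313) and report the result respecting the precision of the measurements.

2.87 × 10^-3

27.58 − 25.767 = 1.813, limited to 2 d.p. → 3 s.f.; 2.55 + 629.0313 = 631.5813, limited to 2 d.p. → 5 s.f.
Carrying full precision, 1.813 ÷ 631.5813 = 0.00287057264045…; keep min(3, 5) = 3 s.f.
Rounded to 3 significant figures: 2.87 × 10^-3.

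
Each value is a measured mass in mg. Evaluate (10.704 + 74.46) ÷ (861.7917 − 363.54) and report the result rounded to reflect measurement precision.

10.704 + 74.46 = 85.164, limited to 2 d.p. → 4 s.f.; 861.7917 − 363.54 = 498.2517, limited to 2 d.p. → 5 s.f.
Carrying full precision, 85.164 ÷ 498.2517 = 0.170925658658…; keep min(4, 5) = 4 s.f.
Rounded to 4 significant figures: 0.1709.

0.1709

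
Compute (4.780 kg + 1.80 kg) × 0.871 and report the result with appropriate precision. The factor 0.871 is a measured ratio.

4.780 kg + 1.80 kg = 6.580 kg; the sum is limited to 2 decimal places (3 s.f.).
Carrying full precision, 6.580 × 0.871 = 5.73118 kg; 0.871 has 3 s.f., so the result keeps min(3, 3) = 3 s.f.
Rounded to 3 significant figures: 5.73 kg.

5.73 kg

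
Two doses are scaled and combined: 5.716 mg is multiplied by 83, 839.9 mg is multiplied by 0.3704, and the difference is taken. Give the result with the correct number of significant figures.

5.716 × 83 = 474.428 → 4.7 × 10^2 mg (2 s.f., last digit at the 10^1 place).
839.9 × 0.3704 = 311.09896 → 311.1 mg (4 s.f., last digit at the 10^-1 place).
Difference: 163.32904 mg; keep the coarser place, 10^1.
Result: 1.6 × 10^2 mg.

1.6 × 10^2 mg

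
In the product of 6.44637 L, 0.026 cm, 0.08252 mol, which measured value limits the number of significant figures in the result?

0.026 cm

6.44637 L → 6 s.f.; 0.026 cm → 2 s.f.; 0.08252 mol → 4 s.f.
The fewest is 2 significant figures, from 0.026 cm.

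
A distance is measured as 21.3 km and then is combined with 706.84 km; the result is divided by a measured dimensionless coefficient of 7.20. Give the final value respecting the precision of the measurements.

21.3 km + 706.84 km = 728.14 km; the sum is limited to 1 decimal place (4 s.f.).
Carrying full precision, 728.14 ÷ 7.20 = 101.130555556… km; 7.20 has 3 s.f., so the result keeps min(4, 3) = 3 s.f.
Rounded to 3 significant figures: 1.01 × 10² km.

1.01 × 10² km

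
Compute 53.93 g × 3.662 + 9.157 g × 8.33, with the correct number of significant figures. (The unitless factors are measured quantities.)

53.93 × 3.662 = 197.49166 → 197.5 g (4 s.f., last digit at the 10^-1 place).
9.157 × 8.33 = 76.27781 → 76.3 g (3 s.f., last digit at the 10^-1 place).
Sum: 273.76947 g; keep the coarser place, 10^-1.
Result: 273.8 g.

273.8 g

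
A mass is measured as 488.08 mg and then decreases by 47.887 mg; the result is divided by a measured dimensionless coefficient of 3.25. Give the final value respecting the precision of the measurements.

488.08 mg − 47.887 mg = 440.193 mg; the difference is limited to 2 decimal places (5 s.f.).
Carrying full precision, 440.193 ÷ 3.25 = 135.444 mg; 3.25 has 3 s.f., so the result keeps min(5, 3) = 3 s.f.
Rounded to 3 significant figures: 135 mg.

135 mg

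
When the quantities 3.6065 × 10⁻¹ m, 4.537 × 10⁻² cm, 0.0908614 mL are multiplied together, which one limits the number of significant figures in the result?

3.6065 × 10⁻¹ m → 5 s.f.; 4.537 × 10⁻² cm → 4 s.f.; 0.0908614 mL → 6 s.f.
The fewest is 4 significant figures, from 4.537 × 10⁻² cm.

4.537 × 10⁻² cm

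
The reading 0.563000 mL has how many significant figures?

0.563000: leading zeros are not significant; trailing zeros after a decimal point are significant.

6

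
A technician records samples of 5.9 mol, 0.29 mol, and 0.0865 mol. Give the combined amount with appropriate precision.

5.9 mol + 0.29 mol + 0.0865 mol = 6.2765 mol.
Addition/subtraction keeps the fewest decimal places: 5.9 → 1 decimal place, 0.29 → 2 decimal places, 0.0865 → 4 decimal places; limit is 1.
Rounded to 1 decimal place: 6.3 mol.

6.3 mol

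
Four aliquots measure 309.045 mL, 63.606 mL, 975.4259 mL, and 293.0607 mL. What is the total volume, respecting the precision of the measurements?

1641.138 mL

309.045 mL + 63.606 mL + 975.4259 mL + 293.0607 mL = 1641.1376 mL.
Addition/subtraction keeps the fewest decimal places: 309.045 → 3 decimal places, 63.606 → 3 decimal places, 975.4259 → 4 decimal places, 293.0607 → 4 decimal places; limit is 3.
Rounded to 3 decimal places: 1641.138 mL.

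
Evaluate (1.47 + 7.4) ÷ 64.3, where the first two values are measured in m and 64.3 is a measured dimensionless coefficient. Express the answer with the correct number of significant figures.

0.14 m

1.47 m + 7.4 m = 8.87 m; the sum is limited to 1 decimal place (2 s.f.).
Carrying full precision, 8.87 ÷ 64.3 = 0.137947122862… m; 64.3 has 3 s.f., so the result keeps min(2, 3) = 2 s.f.
Rounded to 2 significant figures: 0.14 m.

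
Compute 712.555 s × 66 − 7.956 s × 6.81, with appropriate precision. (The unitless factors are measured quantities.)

712.555 × 66 = 47028.63 → 4.7 × 10^4 s (2 s.f., last digit at the 10^3 place).
7.956 × 6.81 = 54.18036 → 54.2 s (3 s.f., last digit at the 10^-1 place).
Difference: 46974.44964 s; keep the coarser place, 10^3.
Result: 4.7 × 10^4 s.

4.7 × 10^4 s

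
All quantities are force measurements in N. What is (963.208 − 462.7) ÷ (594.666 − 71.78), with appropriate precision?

963.208 − 462.7 = 500.508, limited to 1 d.p. → 4 s.f.; 594.666 − 71.78 = 522.886, limited to 2 d.p. → 5 s.f.
Carrying full precision, 500.508 ÷ 522.886 = 0.957202908473…; keep min(4, 5) = 4 s.f.
Rounded to 4 significant figures: 0.9572.

0.9572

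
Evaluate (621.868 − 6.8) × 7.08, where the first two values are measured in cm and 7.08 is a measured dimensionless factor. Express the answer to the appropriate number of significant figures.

4.35 × 10^3 cm

621.868 cm − 6.8 cm = 615.068 cm; the difference is limited to 1 decimal place (4 s.f.).
Carrying full precision, 615.068 × 7.08 = 4354.68144 cm; 7.08 has 3 s.f., so the result keeps min(4, 3) = 3 s.f.
Rounded to 3 significant figures: 4.35 × 10^3 cm.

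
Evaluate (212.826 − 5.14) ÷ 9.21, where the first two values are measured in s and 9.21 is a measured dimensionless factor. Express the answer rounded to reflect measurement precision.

212.826 s − 5.14 s = 207.686 s; the difference is limited to 2 decimal places (5 s.f.).
Carrying full precision, 207.686 ÷ 9.21 = 22.5500542888… s; 9.21 has 3 s.f., so the result keeps min(5, 3) = 3 s.f.
Rounded to 3 significant figures: 22.6 s.

22.6 s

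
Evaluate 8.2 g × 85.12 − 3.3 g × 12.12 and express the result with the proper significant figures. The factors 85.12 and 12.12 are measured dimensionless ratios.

8.2 × 85.12 = 697.984 → 7.0 × 10² g (2 s.f., last digit at the 10^1 place).
3.3 × 12.12 = 39.996 → 40. g (2 s.f., last digit at the 10^0 place).
Difference: 657.988 g; keep the coarser place, 10^1.
Result: 6.6 × 10² g.

6.6 × 10² g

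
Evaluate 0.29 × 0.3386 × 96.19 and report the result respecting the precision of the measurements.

0.29 × 0.3386 × 96.19 = 9.44528086
Multiplication/division keeps the fewest significant figures: 0.29 → 2 s.f., 0.3386 → 4 s.f., 96.19 → 4 s.f.; limit is 2.
Rounded to 2 significant figures: 9.4.

9.4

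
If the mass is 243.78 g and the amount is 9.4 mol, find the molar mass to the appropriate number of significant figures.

molar mass = 243.78 g ÷ 9.4 mol = 25.9340425532… g/mol.
243.78 has 5 significant figures; 9.4 has 2.
Division/multiplication keeps the fewest: 2 significant figures.
Rounded: 26 g/mol.

26 g/mol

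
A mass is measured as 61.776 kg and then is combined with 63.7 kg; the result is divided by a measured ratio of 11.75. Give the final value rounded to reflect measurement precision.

10.68 kg

61.776 kg + 63.7 kg = 125.476 kg; the sum is limited to 1 decimal place (4 s.f.).
Carrying full precision, 125.476 ÷ 11.75 = 10.6788085106… kg; 11.75 has 4 s.f., so the result keeps min(4, 4) = 4 s.f.
Rounded to 4 significant figures: 10.68 kg.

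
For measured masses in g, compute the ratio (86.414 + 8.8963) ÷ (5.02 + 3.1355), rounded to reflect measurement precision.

86.414 + 8.8963 = 95.3103, limited to 3 d.p. → 5 s.f.; 5.02 + 3.1355 = 8.1555, limited to 2 d.p. → 3 s.f.
Carrying full precision, 95.3103 ÷ 8.1555 = 11.6866286555…; keep min(5, 3) = 3 s.f.
Rounded to 3 significant figures: 11.7.

11.7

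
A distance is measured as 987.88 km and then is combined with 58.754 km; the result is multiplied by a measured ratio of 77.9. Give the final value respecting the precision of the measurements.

8.15 × 10⁴ km

987.88 km + 58.754 km = 1046.634 km; the sum is limited to 2 decimal places (6 s.f.).
Carrying full precision, 1046.634 × 77.9 = 81532.7886 km; 77.9 has 3 s.f., so the result keeps min(6, 3) = 3 s.f.
Rounded to 3 significant figures: 8.15 × 10⁴ km.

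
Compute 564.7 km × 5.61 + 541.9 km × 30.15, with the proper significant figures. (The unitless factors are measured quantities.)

564.7 × 5.61 = 3167.967 → 3.17 × 10³ km (3 s.f., last digit at the 10^1 place).
541.9 × 30.15 = 16338.285 → 1.634 × 10⁴ km (4 s.f., last digit at the 10^1 place).
Sum: 19506.252 km; keep the coarser place, 10^1.
Result: 1.951 × 10⁴ km.

1.951 × 10⁴ km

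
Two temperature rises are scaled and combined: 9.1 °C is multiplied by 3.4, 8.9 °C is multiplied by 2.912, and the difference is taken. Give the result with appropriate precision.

5 °C

9.1 × 3.4 = 30.94 → 31 °C (2 s.f., last digit at the 10^0 place).
8.9 × 2.912 = 25.9168 → 26 °C (2 s.f., last digit at the 10^0 place).
Difference: 5.0232 °C; keep the coarser place, 10^0.
Result: 5 °C.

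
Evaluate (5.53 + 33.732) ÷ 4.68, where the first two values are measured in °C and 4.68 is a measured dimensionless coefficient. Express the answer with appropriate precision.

8.39 °C

5.53 °C + 33.732 °C = 39.262 °C; the sum is limited to 2 decimal places (4 s.f.).
Carrying full precision, 39.262 ÷ 4.68 = 8.38931623932… °C; 4.68 has 3 s.f., so the result keeps min(4, 3) = 3 s.f.
Rounded to 3 significant figures: 8.39 °C.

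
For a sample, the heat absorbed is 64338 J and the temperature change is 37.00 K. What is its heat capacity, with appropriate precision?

heat capacity = 64338 J ÷ 37.00 K = 1738.86486486… J/K.
64338 has 5 significant figures; 37.00 has 4.
Division/multiplication keeps the fewest: 4 significant figures.
Rounded: 1739 J/K.

1739 J/K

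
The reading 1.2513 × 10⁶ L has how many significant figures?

1.2513 × 10⁶: in scientific notation every digit of the coefficient is significant.

5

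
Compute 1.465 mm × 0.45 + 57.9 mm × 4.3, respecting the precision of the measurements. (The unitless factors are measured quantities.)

1.465 × 0.45 = 0.65925 → 0.66 mm (2 s.f., last digit at the 10^-2 place).
57.9 × 4.3 = 248.97 → 2.5 × 10² mm (2 s.f., last digit at the 10^1 place).
Sum: 249.62925 mm; keep the coarser place, 10^1.
Result: 2.5 × 10² mm.

2.5 × 10² mm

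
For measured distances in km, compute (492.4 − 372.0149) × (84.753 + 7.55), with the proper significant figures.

492.4 − 372.0149 = 120.3851, limited to 1 d.p. → 4 s.f.; 84.753 + 7.55 = 92.303, limited to 2 d.p. → 4 s.f.
Carrying full precision, 120.3851 × 92.303 = 11111.9058853; keep min(4, 4) = 4 s.f.
Rounded to 4 significant figures: 1.111 × 10⁴ km².

1.111 × 10⁴ km²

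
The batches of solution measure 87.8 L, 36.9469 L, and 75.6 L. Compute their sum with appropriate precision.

200.3 L

87.8 L + 36.9469 L + 75.6 L = 200.3469 L.
Addition/subtraction keeps the fewest decimal places: 87.8 → 1 decimal place, 36.9469 → 4 decimal places, 75.6 → 1 decimal place; limit is 1.
Rounded to 1 decimal place: 200.3 L.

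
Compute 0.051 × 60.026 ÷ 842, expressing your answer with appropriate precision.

0.051 × 60.026 ÷ 842 = 0.00363577909739…
Multiplication/division keeps the fewest significant figures: 0.051 → 2 s.f., 60.026 → 5 s.f., 842 → 3 s.f.; limit is 2.
Rounded to 2 significant figures: 0.0036.

0.0036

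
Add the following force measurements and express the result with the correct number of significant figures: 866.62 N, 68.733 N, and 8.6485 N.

944.00 N

866.62 N + 68.733 N + 8.6485 N = 944.0015 N.
Addition/subtraction keeps the fewest decimal places: 866.62 → 2 decimal places, 68.733 → 3 decimal places, 8.6485 → 4 decimal places; limit is 2.
Rounded to 2 decimal places: 944.00 N.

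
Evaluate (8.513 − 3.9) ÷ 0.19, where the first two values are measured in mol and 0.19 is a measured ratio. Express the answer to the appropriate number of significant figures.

24 mol

8.513 mol − 3.9 mol = 4.613 mol; the difference is limited to 1 decimal place (2 s.f.).
Carrying full precision, 4.613 ÷ 0.19 = 24.2789473684… mol; 0.19 has 2 s.f., so the result keeps min(2, 2) = 2 s.f.
Rounded to 2 significant figures: 24 mol.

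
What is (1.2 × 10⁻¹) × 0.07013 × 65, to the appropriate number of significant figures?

0.55

(1.2 × 10⁻¹) × 0.07013 × 65 = 0.547014
Multiplication/division keeps the fewest significant figures: 1.2 × 10⁻¹ → 2 s.f., 0.07013 → 4 s.f., 65 → 2 s.f.; limit is 2.
Rounded to 2 significant figures: 0.55.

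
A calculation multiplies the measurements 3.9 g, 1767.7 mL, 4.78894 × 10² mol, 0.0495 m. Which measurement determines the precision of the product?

3.9 g

3.9 g → 2 s.f.; 1767.7 mL → 5 s.f.; 4.78894 × 10² mol → 6 s.f.; 0.0495 m → 3 s.f.
The fewest is 2 significant figures, from 3.9 g.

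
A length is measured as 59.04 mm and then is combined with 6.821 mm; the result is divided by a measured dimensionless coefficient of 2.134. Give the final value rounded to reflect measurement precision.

30.86 mm

59.04 mm + 6.821 mm = 65.861 mm; the sum is limited to 2 decimal places (4 s.f.).
Carrying full precision, 65.861 ÷ 2.134 = 30.8626991565… mm; 2.134 has 4 s.f., so the result keeps min(4, 4) = 4 s.f.
Rounded to 4 significant figures: 30.86 mm.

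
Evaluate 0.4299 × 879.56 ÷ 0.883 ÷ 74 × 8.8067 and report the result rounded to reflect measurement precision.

51

0.4299 × 879.56 ÷ 0.883 ÷ 74 × 8.8067 = 50.9628485546…
Multiplication/division keeps the fewest significant figures: 0.4299 → 4 s.f., 879.56 → 5 s.f., 0.883 → 3 s.f., 74 → 2 s.f., 8.8067 → 5 s.f.; limit is 2.
Rounded to 2 significant figures: 51.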